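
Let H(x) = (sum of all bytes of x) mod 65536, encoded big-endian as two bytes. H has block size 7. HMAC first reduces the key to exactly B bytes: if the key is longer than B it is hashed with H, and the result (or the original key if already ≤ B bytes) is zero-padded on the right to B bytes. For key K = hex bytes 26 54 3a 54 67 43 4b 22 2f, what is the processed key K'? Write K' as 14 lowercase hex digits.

|K| = 9 > B = 7, so first hash the key.
H(K): sum = 38+84+58+84+103+67+75+34+47 = 590 → 02 4e.
Zero-pad H(K) = 02 4e to 7 bytes: K' = 02 4e 00 00 00 00 00.

024e0000000000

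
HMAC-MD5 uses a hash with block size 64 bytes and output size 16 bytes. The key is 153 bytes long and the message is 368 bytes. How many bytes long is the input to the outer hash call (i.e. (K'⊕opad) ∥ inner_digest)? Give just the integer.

Key is 153 > 64 bytes, so it is hashed to 16 bytes then zero-padded to 64: |K'| = 64.
Outer input = (K'⊕opad) ∥ H(inner) → 64 + 16 = 80 bytes.

80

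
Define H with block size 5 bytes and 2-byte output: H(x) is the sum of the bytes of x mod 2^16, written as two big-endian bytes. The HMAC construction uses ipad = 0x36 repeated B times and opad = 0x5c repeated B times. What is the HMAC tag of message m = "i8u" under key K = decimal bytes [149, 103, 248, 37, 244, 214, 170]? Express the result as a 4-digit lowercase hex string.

02e4

Key decimal bytes [149, 103, 248, 37, 244, 214, 170] = 95 67 f8 25 f4 d6 aa is 7 bytes > B = 5, so hash it first: H(key) = 04 8d, then zero-pad to 5 bytes: K' = 04 8d 00 00 00.
K' ⊕ ipad = 32 bb 36 36 36.  K' ⊕ opad = 58 d1 5c 5c 5c.
Inner input = (K'⊕ipad) ∥ m = 32 bb 36 36 36 ∥ 69 38 75.
Inner hash: sum = 50+187+54+54+54+105+56+117 = 677 → 02 a5.
Outer input = (K'⊕opad) ∥ inner = 58 d1 5c 5c 5c ∥ 02 a5.
Outer hash (tag): sum = 88+209+92+92+92+2+165 = 740 → 02 e4.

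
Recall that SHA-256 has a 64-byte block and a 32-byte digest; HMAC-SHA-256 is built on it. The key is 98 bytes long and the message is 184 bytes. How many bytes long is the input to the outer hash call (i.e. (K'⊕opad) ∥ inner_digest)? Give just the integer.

96

Key is 98 > 64 bytes, so it is hashed to 32 bytes then zero-padded to 64: |K'| = 64.
Outer input = (K'⊕opad) ∥ H(inner) → 64 + 32 = 96 bytes.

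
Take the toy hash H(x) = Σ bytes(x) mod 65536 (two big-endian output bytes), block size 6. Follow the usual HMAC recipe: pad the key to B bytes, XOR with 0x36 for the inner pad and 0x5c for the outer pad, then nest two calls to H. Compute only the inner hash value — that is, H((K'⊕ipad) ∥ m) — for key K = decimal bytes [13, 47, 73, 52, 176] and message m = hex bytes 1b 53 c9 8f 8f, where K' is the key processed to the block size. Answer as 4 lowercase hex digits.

03e6

Key decimal bytes [13, 47, 73, 52, 176] = 0d 2f 49 34 b0 is 5 bytes ≤ B = 6; zero-pad to 6 bytes: K' = 0d 2f 49 34 b0 00.
K' ⊕ ipad = 3b 19 7f 02 86 36.
Inner input = 3b 19 7f 02 86 36 ∥ 1b 53 c9 8f 8f.
Inner hash: sum = 59+25+127+2+134+54+27+83+201+143+143 = 998 → 03 e6.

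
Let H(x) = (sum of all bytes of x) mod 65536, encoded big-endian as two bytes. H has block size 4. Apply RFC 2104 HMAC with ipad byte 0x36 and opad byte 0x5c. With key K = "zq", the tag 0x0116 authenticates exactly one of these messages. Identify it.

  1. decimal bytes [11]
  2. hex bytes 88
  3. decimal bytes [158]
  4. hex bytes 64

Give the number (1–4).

1

Key "zq" = 7a 71 is 2 bytes ≤ B = 4; zero-pad to 4 bytes: K' = 7a 71 00 00.
K' ⊕ ipad = 4c 47 36 36; K' ⊕ opad = 26 2d 5c 5c.
m1: inner = H(4c 47 36 36 0b) = 01 0a; tag = H(26 2d 5c 5c 01 0a) = 0116 ← matches
m2: inner = H(4c 47 36 36 88) = 01 87; tag = H(26 2d 5c 5c 01 87) = 0193
m3: inner = H(4c 47 36 36 9e) = 01 9d; tag = H(26 2d 5c 5c 01 9d) = 01a9
m4: inner = H(4c 47 36 36 64) = 01 63; tag = H(26 2d 5c 5c 01 63) = 016f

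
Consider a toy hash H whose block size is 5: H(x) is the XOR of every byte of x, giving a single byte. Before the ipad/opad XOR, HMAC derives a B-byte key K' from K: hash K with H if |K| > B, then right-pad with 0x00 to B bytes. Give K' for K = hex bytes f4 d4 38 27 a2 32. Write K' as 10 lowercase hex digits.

|K| = 6 > B = 5, so first hash the key.
H(K): XOR f4⊕d4⊕38⊕27⊕a2⊕32 = af.
Zero-pad H(K) = af to 5 bytes: K' = af 00 00 00 00.

af00000000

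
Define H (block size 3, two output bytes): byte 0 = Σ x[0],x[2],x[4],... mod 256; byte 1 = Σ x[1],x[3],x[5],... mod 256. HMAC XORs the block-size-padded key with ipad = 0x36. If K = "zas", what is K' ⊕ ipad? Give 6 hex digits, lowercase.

Key "zas" = 7a 61 73 is exactly B = 3 bytes: K' = 7a 61 73.
XOR each byte with 0x36: 7a⊕36=4c, 61⊕36=57, 73⊕36=45.

4c5745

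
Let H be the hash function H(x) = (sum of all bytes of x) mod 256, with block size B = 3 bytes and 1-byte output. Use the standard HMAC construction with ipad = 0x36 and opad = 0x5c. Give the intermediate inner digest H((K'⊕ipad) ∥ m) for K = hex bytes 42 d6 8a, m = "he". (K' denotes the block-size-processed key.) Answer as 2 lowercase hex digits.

Key hex bytes 42 d6 8a is exactly B = 3 bytes: K' = 42 d6 8a.
K' ⊕ ipad = 74 e0 bc.
Inner input = 74 e0 bc ∥ 68 65.
Inner hash: sum = 116+224+188+104+101 = 733; mod 256 = 221 → dd.

dd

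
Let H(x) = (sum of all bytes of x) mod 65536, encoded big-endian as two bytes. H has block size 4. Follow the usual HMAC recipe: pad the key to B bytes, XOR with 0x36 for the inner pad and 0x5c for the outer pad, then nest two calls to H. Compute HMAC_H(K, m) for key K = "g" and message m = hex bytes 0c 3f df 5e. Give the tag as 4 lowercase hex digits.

01cc

Key "g" = 67 is 1 byte ≤ B = 4; zero-pad to 4 bytes: K' = 67 00 00 00.
K' ⊕ ipad = 51 36 36 36.  K' ⊕ opad = 3b 5c 5c 5c.
Inner input = (K'⊕ipad) ∥ m = 51 36 36 36 ∥ 0c 3f df 5e.
Inner hash: sum = 81+54+54+54+12+63+223+94 = 635 → 02 7b.
Outer input = (K'⊕opad) ∥ inner = 3b 5c 5c 5c ∥ 02 7b.
Outer hash (tag): sum = 59+92+92+92+2+123 = 460 → 01 cc.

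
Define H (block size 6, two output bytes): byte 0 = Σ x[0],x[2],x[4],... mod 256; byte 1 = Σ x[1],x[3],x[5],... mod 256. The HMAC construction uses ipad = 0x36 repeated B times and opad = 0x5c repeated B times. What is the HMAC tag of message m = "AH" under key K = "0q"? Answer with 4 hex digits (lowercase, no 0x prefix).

Key "0q" = 30 71 is 2 bytes ≤ B = 6; zero-pad to 6 bytes: K' = 30 71 00 00 00 00.
K' ⊕ ipad = 06 47 36 36 36 36.  K' ⊕ opad = 6c 2d 5c 5c 5c 5c.
Inner input = (K'⊕ipad) ∥ m = 06 47 36 36 36 36 ∥ 41 48.
Inner hash: even-index sum = 179 mod 256 = 179; odd-index sum = 251 mod 256 = 251 → b3 fb.
Outer input = (K'⊕opad) ∥ inner = 6c 2d 5c 5c 5c 5c ∥ b3 fb.
Outer hash (tag): even-index sum = 471 mod 256 = 215; odd-index sum = 480 mod 256 = 224 → d7 e0.

d7e0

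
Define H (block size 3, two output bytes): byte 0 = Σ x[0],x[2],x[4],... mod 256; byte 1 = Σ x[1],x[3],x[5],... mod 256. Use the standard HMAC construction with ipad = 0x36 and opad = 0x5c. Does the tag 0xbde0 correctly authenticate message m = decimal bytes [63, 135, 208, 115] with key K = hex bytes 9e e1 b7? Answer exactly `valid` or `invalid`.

invalid

Key hex bytes 9e e1 b7 is exactly B = 3 bytes: K' = 9e e1 b7.
K' ⊕ ipad = a8 d7 81; K' ⊕ opad = c2 bd eb.
Inner hash: even-index sum = 547 mod 256 = 35; odd-index sum = 486 mod 256 = 230 → 23 e6.
Outer hash (recomputed tag): even-index sum = 659 mod 256 = 147; odd-index sum = 224 mod 256 = 224 → 93 e0.
Recomputed tag = 93e0; claimed = bde0 → mismatch.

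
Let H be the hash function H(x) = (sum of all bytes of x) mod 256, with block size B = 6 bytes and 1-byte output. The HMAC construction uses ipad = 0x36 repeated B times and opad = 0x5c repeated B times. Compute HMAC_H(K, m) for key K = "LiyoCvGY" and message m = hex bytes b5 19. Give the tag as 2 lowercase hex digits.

12

Key "LiyoCvGY" = 4c 69 79 6f 43 76 47 59 is 8 bytes > B = 6, so hash it first: H(key) = f6, then zero-pad to 6 bytes: K' = f6 00 00 00 00 00.
K' ⊕ ipad = c0 36 36 36 36 36.  K' ⊕ opad = aa 5c 5c 5c 5c 5c.
Inner input = (K'⊕ipad) ∥ m = c0 36 36 36 36 36 ∥ b5 19.
Inner hash: sum = 192+54+54+54+54+54+181+25 = 668; mod 256 = 156 → 9c.
Outer input = (K'⊕opad) ∥ inner = aa 5c 5c 5c 5c 5c ∥ 9c.
Outer hash (tag): sum = 170+92+92+92+92+92+156 = 786; mod 256 = 18 → 12.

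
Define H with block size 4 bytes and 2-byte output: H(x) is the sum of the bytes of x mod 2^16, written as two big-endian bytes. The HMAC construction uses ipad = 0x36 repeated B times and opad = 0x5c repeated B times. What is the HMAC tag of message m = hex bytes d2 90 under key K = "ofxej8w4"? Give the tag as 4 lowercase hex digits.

Key "ofxej8w4" = 6f 66 78 65 6a 38 77 34 is 8 bytes > B = 4, so hash it first: H(key) = 02 ff, then zero-pad to 4 bytes: K' = 02 ff 00 00.
K' ⊕ ipad = 34 c9 36 36.  K' ⊕ opad = 5e a3 5c 5c.
Inner input = (K'⊕ipad) ∥ m = 34 c9 36 36 ∥ d2 90.
Inner hash: sum = 52+201+54+54+210+144 = 715 → 02 cb.
Outer input = (K'⊕opad) ∥ inner = 5e a3 5c 5c ∥ 02 cb.
Outer hash (tag): sum = 94+163+92+92+2+203 = 646 → 02 86.

0286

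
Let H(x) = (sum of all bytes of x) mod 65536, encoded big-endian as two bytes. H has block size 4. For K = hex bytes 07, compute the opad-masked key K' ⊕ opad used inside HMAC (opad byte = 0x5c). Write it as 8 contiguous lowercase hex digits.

5b5c5c5c

Key hex bytes 07 is 1 byte ≤ B = 4; zero-pad to 4 bytes: K' = 07 00 00 00.
XOR each byte with 0x5c: 07⊕5c=5b, 00⊕5c=5c, 00⊕5c=5c, 00⊕5c=5c.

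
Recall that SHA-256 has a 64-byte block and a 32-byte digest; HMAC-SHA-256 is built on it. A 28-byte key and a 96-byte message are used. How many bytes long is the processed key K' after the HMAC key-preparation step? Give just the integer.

Key is 28 ≤ 64 bytes, zero-padded: |K'| = 64.

64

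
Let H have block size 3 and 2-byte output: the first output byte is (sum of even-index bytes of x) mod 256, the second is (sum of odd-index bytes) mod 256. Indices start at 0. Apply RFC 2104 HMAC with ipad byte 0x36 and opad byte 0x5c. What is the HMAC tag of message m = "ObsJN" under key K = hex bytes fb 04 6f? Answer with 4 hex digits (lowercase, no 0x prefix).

Key hex bytes fb 04 6f is exactly B = 3 bytes: K' = fb 04 6f.
K' ⊕ ipad = cd 32 59.  K' ⊕ opad = a7 58 33.
Inner input = (K'⊕ipad) ∥ m = cd 32 59 ∥ 4f 62 73 4a 4e.
Inner hash: even-index sum = 466 mod 256 = 210; odd-index sum = 322 mod 256 = 66 → d2 42.
Outer input = (K'⊕opad) ∥ inner = a7 58 33 ∥ d2 42.
Outer hash (tag): even-index sum = 284 mod 256 = 28; odd-index sum = 298 mod 256 = 42 → 1c 2a.

1c2a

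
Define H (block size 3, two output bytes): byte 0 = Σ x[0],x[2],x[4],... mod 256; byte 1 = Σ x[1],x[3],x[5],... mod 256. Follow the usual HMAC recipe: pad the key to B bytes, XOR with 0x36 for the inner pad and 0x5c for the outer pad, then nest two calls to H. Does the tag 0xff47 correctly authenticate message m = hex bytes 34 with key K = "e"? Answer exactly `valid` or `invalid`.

invalid

Key "e" = 65 is 1 byte ≤ B = 3; zero-pad to 3 bytes: K' = 65 00 00.
K' ⊕ ipad = 53 36 36; K' ⊕ opad = 39 5c 5c.
Inner hash: even-index sum = 137 mod 256 = 137; odd-index sum = 106 mod 256 = 106 → 89 6a.
Outer hash (recomputed tag): even-index sum = 255 mod 256 = 255; odd-index sum = 229 mod 256 = 229 → ff e5.
Recomputed tag = ffe5; claimed = ff47 → mismatch.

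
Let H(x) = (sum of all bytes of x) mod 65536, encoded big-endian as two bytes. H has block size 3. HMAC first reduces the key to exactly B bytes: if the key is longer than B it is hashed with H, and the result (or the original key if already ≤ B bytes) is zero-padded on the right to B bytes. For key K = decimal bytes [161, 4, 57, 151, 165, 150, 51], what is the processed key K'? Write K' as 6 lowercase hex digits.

|K| = 7 > B = 3, so first hash the key.
H(K): sum = 161+4+57+151+165+150+51 = 739 → 02 e3.
Zero-pad H(K) = 02 e3 to 3 bytes: K' = 02 e3 00.

02e300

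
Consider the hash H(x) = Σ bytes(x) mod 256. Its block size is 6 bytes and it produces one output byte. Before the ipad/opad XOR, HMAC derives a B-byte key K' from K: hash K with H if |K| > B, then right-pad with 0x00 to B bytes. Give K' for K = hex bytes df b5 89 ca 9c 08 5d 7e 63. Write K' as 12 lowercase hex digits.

|K| = 9 > B = 6, so first hash the key.
H(K): sum = 223+181+137+202+156+8+93+126+99 = 1225; mod 256 = 201 → c9.
Zero-pad H(K) = c9 to 6 bytes: K' = c9 00 00 00 00 00.

c90000000000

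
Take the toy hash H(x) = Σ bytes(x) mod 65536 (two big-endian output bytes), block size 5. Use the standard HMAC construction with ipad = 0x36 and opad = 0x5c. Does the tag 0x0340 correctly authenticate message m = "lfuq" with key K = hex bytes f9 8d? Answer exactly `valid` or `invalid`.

invalid

Key hex bytes f9 8d is 2 bytes ≤ B = 5; zero-pad to 5 bytes: K' = f9 8d 00 00 00.
K' ⊕ ipad = cf bb 36 36 36; K' ⊕ opad = a5 d1 5c 5c 5c.
Inner hash: sum = 207+187+54+54+54+108+102+117+113 = 996 → 03 e4.
Outer hash (recomputed tag): sum = 165+209+92+92+92+3+228 = 881 → 03 71.
Recomputed tag = 0371; claimed = 0340 → mismatch.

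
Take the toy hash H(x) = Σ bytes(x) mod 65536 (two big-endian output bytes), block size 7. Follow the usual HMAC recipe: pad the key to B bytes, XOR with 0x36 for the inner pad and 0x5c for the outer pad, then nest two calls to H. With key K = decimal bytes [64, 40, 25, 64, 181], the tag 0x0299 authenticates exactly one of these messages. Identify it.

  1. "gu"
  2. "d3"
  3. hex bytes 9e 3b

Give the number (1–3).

1

Key decimal bytes [64, 40, 25, 64, 181] = 40 28 19 40 b5 is 5 bytes ≤ B = 7; zero-pad to 7 bytes: K' = 40 28 19 40 b5 00 00.
K' ⊕ ipad = 76 1e 2f 76 83 36 36; K' ⊕ opad = 1c 74 45 1c e9 5c 5c.
m1: inner = H(76 1e 2f 76 83 36 36 67 75) = 03 04; tag = H(1c 74 45 1c e9 5c 5c 03 04) = 0299 ← matches
m2: inner = H(76 1e 2f 76 83 36 36 64 33) = 02 bf; tag = H(1c 74 45 1c e9 5c 5c 02 bf) = 0353
m3: inner = H(76 1e 2f 76 83 36 36 9e 3b) = 03 01; tag = H(1c 74 45 1c e9 5c 5c 03 01) = 0296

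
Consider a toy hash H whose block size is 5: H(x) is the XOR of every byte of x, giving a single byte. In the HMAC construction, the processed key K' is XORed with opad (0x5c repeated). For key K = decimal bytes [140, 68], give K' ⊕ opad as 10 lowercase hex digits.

Key decimal bytes [140, 68] = 8c 44 is 2 bytes ≤ B = 5; zero-pad to 5 bytes: K' = 8c 44 00 00 00.
XOR each byte with 0x5c: 8c⊕5c=d0, 44⊕5c=18, 00⊕5c=5c, 00⊕5c=5c, 00⊕5c=5c.

d0185c5c5c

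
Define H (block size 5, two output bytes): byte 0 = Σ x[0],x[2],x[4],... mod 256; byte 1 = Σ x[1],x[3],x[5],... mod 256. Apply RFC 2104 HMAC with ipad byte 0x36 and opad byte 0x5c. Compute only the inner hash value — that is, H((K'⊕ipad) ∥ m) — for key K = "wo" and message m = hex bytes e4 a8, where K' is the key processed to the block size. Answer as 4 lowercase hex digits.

Key "wo" = 77 6f is 2 bytes ≤ B = 5; zero-pad to 5 bytes: K' = 77 6f 00 00 00.
K' ⊕ ipad = 41 59 36 36 36.
Inner input = 41 59 36 36 36 ∥ e4 a8.
Inner hash: even-index sum = 341 mod 256 = 85; odd-index sum = 371 mod 256 = 115 → 55 73.

5573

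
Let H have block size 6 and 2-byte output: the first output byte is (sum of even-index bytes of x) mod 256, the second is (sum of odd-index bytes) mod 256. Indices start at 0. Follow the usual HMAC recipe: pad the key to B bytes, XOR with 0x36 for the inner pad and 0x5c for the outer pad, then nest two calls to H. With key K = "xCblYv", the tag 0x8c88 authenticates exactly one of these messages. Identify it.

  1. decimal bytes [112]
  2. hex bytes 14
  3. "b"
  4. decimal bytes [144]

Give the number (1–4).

2

Key "xCblYv" = 78 43 62 6c 59 76 is exactly B = 6 bytes: K' = 78 43 62 6c 59 76.
K' ⊕ ipad = 4e 75 54 5a 6f 40; K' ⊕ opad = 24 1f 3e 30 05 2a.
m1: inner = H(4e 75 54 5a 6f 40 70) = 81 0f; tag = H(24 1f 3e 30 05 2a 81 0f) = e888
m2: inner = H(4e 75 54 5a 6f 40 14) = 25 0f; tag = H(24 1f 3e 30 05 2a 25 0f) = 8c88 ← matches
m3: inner = H(4e 75 54 5a 6f 40 62) = 73 0f; tag = H(24 1f 3e 30 05 2a 73 0f) = da88
m4: inner = H(4e 75 54 5a 6f 40 90) = a1 0f; tag = H(24 1f 3e 30 05 2a a1 0f) = 0888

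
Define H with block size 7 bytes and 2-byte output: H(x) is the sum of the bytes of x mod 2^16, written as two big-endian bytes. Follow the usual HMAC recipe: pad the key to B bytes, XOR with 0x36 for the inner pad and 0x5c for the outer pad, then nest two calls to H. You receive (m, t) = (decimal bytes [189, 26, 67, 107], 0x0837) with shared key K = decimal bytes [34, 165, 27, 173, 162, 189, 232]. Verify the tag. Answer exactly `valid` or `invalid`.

Key decimal bytes [34, 165, 27, 173, 162, 189, 232] = 22 a5 1b ad a2 bd e8 is exactly B = 7 bytes: K' = 22 a5 1b ad a2 bd e8.
K' ⊕ ipad = 14 93 2d 9b 94 8b de; K' ⊕ opad = 7e f9 47 f1 fe e1 b4.
Inner hash: sum = 20+147+45+155+148+139+222+189+26+67+107 = 1265 → 04 f1.
Outer hash (recomputed tag): sum = 126+249+71+241+254+225+180+4+241 = 1591 → 06 37.
Recomputed tag = 0637; claimed = 0837 → mismatch.

invalid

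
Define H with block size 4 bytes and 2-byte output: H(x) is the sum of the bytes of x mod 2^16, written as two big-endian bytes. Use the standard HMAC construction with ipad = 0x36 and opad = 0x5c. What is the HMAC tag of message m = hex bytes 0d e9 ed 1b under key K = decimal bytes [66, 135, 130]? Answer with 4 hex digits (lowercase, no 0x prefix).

0244

Key decimal bytes [66, 135, 130] = 42 87 82 is 3 bytes ≤ B = 4; zero-pad to 4 bytes: K' = 42 87 82 00.
K' ⊕ ipad = 74 b1 b4 36.  K' ⊕ opad = 1e db de 5c.
Inner input = (K'⊕ipad) ∥ m = 74 b1 b4 36 ∥ 0d e9 ed 1b.
Inner hash: sum = 116+177+180+54+13+233+237+27 = 1037 → 04 0d.
Outer input = (K'⊕opad) ∥ inner = 1e db de 5c ∥ 04 0d.
Outer hash (tag): sum = 30+219+222+92+4+13 = 580 → 02 44.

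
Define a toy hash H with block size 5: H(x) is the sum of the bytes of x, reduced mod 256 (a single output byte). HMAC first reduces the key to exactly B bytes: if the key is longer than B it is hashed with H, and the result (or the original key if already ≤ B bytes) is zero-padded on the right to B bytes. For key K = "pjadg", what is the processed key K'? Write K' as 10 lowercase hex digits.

Key "pjadg" = 70 6a 61 64 67 is exactly B = 5 bytes: K' = 70 6a 61 64 67.

706a616467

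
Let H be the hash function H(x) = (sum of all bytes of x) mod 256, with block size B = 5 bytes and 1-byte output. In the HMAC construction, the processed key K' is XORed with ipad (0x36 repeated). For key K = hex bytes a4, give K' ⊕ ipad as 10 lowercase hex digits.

9236363636

Key hex bytes a4 is 1 byte ≤ B = 5; zero-pad to 5 bytes: K' = a4 00 00 00 00.
XOR each byte with 0x36: a4⊕36=92, 00⊕36=36, 00⊕36=36, 00⊕36=36, 00⊕36=36.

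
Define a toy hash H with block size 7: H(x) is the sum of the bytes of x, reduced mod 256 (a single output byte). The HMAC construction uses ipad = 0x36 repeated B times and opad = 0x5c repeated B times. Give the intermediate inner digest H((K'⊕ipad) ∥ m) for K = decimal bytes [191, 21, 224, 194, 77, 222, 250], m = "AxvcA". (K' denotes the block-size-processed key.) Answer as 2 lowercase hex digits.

78

Key decimal bytes [191, 21, 224, 194, 77, 222, 250] = bf 15 e0 c2 4d de fa is exactly B = 7 bytes: K' = bf 15 e0 c2 4d de fa.
K' ⊕ ipad = 89 23 d6 f4 7b e8 cc.
Inner input = 89 23 d6 f4 7b e8 cc ∥ 41 78 76 63 41.
Inner hash: sum = 137+35+214+244+123+232+204+65+120+118+99+65 = 1656; mod 256 = 120 → 78.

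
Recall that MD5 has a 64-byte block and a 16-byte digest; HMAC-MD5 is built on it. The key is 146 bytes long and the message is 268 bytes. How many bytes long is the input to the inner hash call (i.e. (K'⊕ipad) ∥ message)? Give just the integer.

332

Key is 146 > 64 bytes, so it is hashed to 16 bytes then zero-padded to 64: |K'| = 64.
Inner input = (K'⊕ipad) ∥ m → 64 + 268 = 332 bytes.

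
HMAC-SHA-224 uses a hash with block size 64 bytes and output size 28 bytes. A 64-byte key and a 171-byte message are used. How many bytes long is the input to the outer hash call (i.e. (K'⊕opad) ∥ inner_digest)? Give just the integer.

92

Key is 64 ≤ 64 bytes, zero-padded: |K'| = 64.
Outer input = (K'⊕opad) ∥ H(inner) → 64 + 28 = 92 bytes.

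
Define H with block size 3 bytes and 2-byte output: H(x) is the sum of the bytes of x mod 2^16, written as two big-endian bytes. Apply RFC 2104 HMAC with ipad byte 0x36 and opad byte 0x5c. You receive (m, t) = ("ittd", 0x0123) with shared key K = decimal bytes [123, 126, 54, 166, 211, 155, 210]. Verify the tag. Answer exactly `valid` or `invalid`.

Key decimal bytes [123, 126, 54, 166, 211, 155, 210] = 7b 7e 36 a6 d3 9b d2 is 7 bytes > B = 3, so hash it first: H(key) = 04 15, then zero-pad to 3 bytes: K' = 04 15 00.
K' ⊕ ipad = 32 23 36; K' ⊕ opad = 58 49 5c.
Inner hash: sum = 50+35+54+105+116+116+100 = 576 → 02 40.
Outer hash (recomputed tag): sum = 88+73+92+2+64 = 319 → 01 3f.
Recomputed tag = 013f; claimed = 0123 → mismatch.

invalid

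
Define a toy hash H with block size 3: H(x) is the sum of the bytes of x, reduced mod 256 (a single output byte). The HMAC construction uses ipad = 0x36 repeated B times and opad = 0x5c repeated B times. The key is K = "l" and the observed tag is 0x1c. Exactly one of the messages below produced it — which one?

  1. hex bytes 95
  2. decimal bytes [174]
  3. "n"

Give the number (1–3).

3

Key "l" = 6c is 1 byte ≤ B = 3; zero-pad to 3 bytes: K' = 6c 00 00.
K' ⊕ ipad = 5a 36 36; K' ⊕ opad = 30 5c 5c.
m1: inner = H(5a 36 36 95) = 5b; tag = H(30 5c 5c 5b) = 43
m2: inner = H(5a 36 36 ae) = 74; tag = H(30 5c 5c 74) = 5c
m3: inner = H(5a 36 36 6e) = 34; tag = H(30 5c 5c 34) = 1c ← matches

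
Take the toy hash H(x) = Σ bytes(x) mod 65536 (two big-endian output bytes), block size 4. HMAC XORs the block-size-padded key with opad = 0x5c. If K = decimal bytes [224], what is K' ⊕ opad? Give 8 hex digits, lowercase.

Key decimal bytes [224] = e0 is 1 byte ≤ B = 4; zero-pad to 4 bytes: K' = e0 00 00 00.
XOR each byte with 0x5c: e0⊕5c=bc, 00⊕5c=5c, 00⊕5c=5c, 00⊕5c=5c.

bc5c5c5c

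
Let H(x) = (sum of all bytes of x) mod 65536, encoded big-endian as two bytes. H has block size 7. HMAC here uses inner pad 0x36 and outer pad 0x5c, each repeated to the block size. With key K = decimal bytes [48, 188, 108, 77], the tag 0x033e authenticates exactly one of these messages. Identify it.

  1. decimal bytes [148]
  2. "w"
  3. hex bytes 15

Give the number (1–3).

Key decimal bytes [48, 188, 108, 77] = 30 bc 6c 4d is 4 bytes ≤ B = 7; zero-pad to 7 bytes: K' = 30 bc 6c 4d 00 00 00.
K' ⊕ ipad = 06 8a 5a 7b 36 36 36; K' ⊕ opad = 6c e0 30 11 5c 5c 5c.
m1: inner = H(06 8a 5a 7b 36 36 36 94) = 02 9b; tag = H(6c e0 30 11 5c 5c 5c 02 9b) = 033e ← matches
m2: inner = H(06 8a 5a 7b 36 36 36 77) = 02 7e; tag = H(6c e0 30 11 5c 5c 5c 02 7e) = 0321
m3: inner = H(06 8a 5a 7b 36 36 36 15) = 02 1c; tag = H(6c e0 30 11 5c 5c 5c 02 1c) = 02bf

1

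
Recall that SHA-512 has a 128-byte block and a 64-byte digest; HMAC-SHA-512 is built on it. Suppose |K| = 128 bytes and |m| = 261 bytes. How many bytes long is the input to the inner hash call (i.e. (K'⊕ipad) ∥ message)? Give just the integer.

Key is 128 ≤ 128 bytes, zero-padded: |K'| = 128.
Inner input = (K'⊕ipad) ∥ m → 128 + 261 = 389 bytes.

389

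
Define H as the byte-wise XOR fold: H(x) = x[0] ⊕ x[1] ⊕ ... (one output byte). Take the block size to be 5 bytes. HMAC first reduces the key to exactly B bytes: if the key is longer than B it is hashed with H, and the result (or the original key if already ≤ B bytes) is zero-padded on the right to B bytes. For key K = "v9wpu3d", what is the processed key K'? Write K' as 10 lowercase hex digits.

|K| = 7 > B = 5, so first hash the key.
H(K): XOR 76⊕39⊕77⊕70⊕75⊕33⊕64 = 6a.
Zero-pad H(K) = 6a to 5 bytes: K' = 6a 00 00 00 00.

6a00000000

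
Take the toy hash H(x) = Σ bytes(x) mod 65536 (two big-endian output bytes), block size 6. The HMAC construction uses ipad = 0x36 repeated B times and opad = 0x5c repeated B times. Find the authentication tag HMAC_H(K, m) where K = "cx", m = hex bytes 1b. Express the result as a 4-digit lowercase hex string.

Key "cx" = 63 78 is 2 bytes ≤ B = 6; zero-pad to 6 bytes: K' = 63 78 00 00 00 00.
K' ⊕ ipad = 55 4e 36 36 36 36.  K' ⊕ opad = 3f 24 5c 5c 5c 5c.
Inner input = (K'⊕ipad) ∥ m = 55 4e 36 36 36 36 ∥ 1b.
Inner hash: sum = 85+78+54+54+54+54+27 = 406 → 01 96.
Outer input = (K'⊕opad) ∥ inner = 3f 24 5c 5c 5c 5c ∥ 01 96.
Outer hash (tag): sum = 63+36+92+92+92+92+1+150 = 618 → 02 6a.

026a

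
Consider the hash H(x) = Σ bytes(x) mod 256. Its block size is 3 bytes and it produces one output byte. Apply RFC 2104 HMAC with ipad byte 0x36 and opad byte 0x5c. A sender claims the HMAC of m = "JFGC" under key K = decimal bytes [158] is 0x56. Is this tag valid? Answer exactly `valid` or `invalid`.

Key decimal bytes [158] = 9e is 1 byte ≤ B = 3; zero-pad to 3 bytes: K' = 9e 00 00.
K' ⊕ ipad = a8 36 36; K' ⊕ opad = c2 5c 5c.
Inner hash: sum = 168+54+54+74+70+71+67 = 558; mod 256 = 46 → 2e.
Outer hash (recomputed tag): sum = 194+92+92+46 = 424; mod 256 = 168 → a8.
Recomputed tag = a8; claimed = 56 → mismatch.

invalid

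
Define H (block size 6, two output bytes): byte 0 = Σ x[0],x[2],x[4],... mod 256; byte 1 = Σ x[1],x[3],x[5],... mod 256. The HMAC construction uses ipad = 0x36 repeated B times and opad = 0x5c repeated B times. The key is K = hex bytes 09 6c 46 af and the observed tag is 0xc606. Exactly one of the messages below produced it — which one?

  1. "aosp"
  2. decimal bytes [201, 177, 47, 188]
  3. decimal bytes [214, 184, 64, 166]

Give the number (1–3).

Key hex bytes 09 6c 46 af is 4 bytes ≤ B = 6; zero-pad to 6 bytes: K' = 09 6c 46 af 00 00.
K' ⊕ ipad = 3f 5a 70 99 36 36; K' ⊕ opad = 55 30 1a f3 5c 5c.
m1: inner = H(3f 5a 70 99 36 36 61 6f 73 70) = b9 08; tag = H(55 30 1a f3 5c 5c b9 08) = 8487
m2: inner = H(3f 5a 70 99 36 36 c9 b1 2f bc) = dd 96; tag = H(55 30 1a f3 5c 5c dd 96) = a815
m3: inner = H(3f 5a 70 99 36 36 d6 b8 40 a6) = fb 87; tag = H(55 30 1a f3 5c 5c fb 87) = c606 ← matches

3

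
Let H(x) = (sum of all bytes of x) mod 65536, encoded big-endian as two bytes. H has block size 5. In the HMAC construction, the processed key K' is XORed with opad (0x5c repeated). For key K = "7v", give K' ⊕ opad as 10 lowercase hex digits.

6b2a5c5c5c

Key "7v" = 37 76 is 2 bytes ≤ B = 5; zero-pad to 5 bytes: K' = 37 76 00 00 00.
XOR each byte with 0x5c: 37⊕5c=6b, 76⊕5c=2a, 00⊕5c=5c, 00⊕5c=5c, 00⊕5c=5c.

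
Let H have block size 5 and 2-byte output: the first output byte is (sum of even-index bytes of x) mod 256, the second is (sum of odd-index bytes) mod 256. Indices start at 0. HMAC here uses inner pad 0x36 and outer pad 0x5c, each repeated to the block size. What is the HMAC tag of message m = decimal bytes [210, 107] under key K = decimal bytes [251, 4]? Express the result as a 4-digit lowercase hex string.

Key decimal bytes [251, 4] = fb 04 is 2 bytes ≤ B = 5; zero-pad to 5 bytes: K' = fb 04 00 00 00.
K' ⊕ ipad = cd 32 36 36 36.  K' ⊕ opad = a7 58 5c 5c 5c.
Inner input = (K'⊕ipad) ∥ m = cd 32 36 36 36 ∥ d2 6b.
Inner hash: even-index sum = 420 mod 256 = 164; odd-index sum = 314 mod 256 = 58 → a4 3a.
Outer input = (K'⊕opad) ∥ inner = a7 58 5c 5c 5c ∥ a4 3a.
Outer hash (tag): even-index sum = 409 mod 256 = 153; odd-index sum = 344 mod 256 = 88 → 99 58.

9958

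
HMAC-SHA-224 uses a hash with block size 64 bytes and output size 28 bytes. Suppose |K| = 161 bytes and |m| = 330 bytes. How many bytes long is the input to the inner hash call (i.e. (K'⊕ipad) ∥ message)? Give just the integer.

Key is 161 > 64 bytes, so it is hashed to 28 bytes then zero-padded to 64: |K'| = 64.
Inner input = (K'⊕ipad) ∥ m → 64 + 330 = 394 bytes.

394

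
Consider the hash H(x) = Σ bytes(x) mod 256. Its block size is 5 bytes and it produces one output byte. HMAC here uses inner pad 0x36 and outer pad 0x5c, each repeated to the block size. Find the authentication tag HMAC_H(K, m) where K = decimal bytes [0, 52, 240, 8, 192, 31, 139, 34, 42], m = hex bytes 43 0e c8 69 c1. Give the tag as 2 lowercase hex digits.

1d

Key decimal bytes [0, 52, 240, 8, 192, 31, 139, 34, 42] = 00 34 f0 08 c0 1f 8b 22 2a is 9 bytes > B = 5, so hash it first: H(key) = e2, then zero-pad to 5 bytes: K' = e2 00 00 00 00.
K' ⊕ ipad = d4 36 36 36 36.  K' ⊕ opad = be 5c 5c 5c 5c.
Inner input = (K'⊕ipad) ∥ m = d4 36 36 36 36 ∥ 43 0e c8 69 c1.
Inner hash: sum = 212+54+54+54+54+67+14+200+105+193 = 1007; mod 256 = 239 → ef.
Outer input = (K'⊕opad) ∥ inner = be 5c 5c 5c 5c ∥ ef.
Outer hash (tag): sum = 190+92+92+92+92+239 = 797; mod 256 = 29 → 1d.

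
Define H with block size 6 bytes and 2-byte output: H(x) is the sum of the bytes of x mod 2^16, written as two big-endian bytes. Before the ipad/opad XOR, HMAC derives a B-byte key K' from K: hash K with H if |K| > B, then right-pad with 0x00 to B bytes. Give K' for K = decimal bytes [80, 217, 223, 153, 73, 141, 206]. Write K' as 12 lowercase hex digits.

044500000000

|K| = 7 > B = 6, so first hash the key.
H(K): sum = 80+217+223+153+73+141+206 = 1093 → 04 45.
Zero-pad H(K) = 04 45 to 6 bytes: K' = 04 45 00 00 00 00.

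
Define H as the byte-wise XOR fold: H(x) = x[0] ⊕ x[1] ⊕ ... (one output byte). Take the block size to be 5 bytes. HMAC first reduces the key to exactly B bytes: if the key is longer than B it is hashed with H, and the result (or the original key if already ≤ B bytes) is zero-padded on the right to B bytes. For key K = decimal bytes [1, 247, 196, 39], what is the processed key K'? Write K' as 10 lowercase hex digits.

Key decimal bytes [1, 247, 196, 39] = 01 f7 c4 27 is 4 bytes ≤ B = 5; zero-pad to 5 bytes: K' = 01 f7 c4 27 00.

01f7c42700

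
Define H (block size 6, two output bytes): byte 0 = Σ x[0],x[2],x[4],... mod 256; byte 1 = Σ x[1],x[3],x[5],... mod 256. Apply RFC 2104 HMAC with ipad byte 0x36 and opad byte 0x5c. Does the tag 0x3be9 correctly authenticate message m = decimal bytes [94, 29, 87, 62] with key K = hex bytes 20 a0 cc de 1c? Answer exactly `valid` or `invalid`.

Key hex bytes 20 a0 cc de 1c is 5 bytes ≤ B = 6; zero-pad to 6 bytes: K' = 20 a0 cc de 1c 00.
K' ⊕ ipad = 16 96 fa e8 2a 36; K' ⊕ opad = 7c fc 90 82 40 5c.
Inner hash: even-index sum = 495 mod 256 = 239; odd-index sum = 527 mod 256 = 15 → ef 0f.
Outer hash (recomputed tag): even-index sum = 571 mod 256 = 59; odd-index sum = 489 mod 256 = 233 → 3b e9.
Recomputed tag = 3be9; claimed = 3be9 → match.

valid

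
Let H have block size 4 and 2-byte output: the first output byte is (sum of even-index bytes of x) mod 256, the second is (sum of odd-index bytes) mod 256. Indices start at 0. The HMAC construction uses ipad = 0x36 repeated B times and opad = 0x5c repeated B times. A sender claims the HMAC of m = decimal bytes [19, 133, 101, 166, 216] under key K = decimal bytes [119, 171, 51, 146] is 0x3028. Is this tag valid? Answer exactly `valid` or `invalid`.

invalid

Key decimal bytes [119, 171, 51, 146] = 77 ab 33 92 is exactly B = 4 bytes: K' = 77 ab 33 92.
K' ⊕ ipad = 41 9d 05 a4; K' ⊕ opad = 2b f7 6f ce.
Inner hash: even-index sum = 406 mod 256 = 150; odd-index sum = 620 mod 256 = 108 → 96 6c.
Outer hash (recomputed tag): even-index sum = 304 mod 256 = 48; odd-index sum = 561 mod 256 = 49 → 30 31.
Recomputed tag = 3031; claimed = 3028 → mismatch.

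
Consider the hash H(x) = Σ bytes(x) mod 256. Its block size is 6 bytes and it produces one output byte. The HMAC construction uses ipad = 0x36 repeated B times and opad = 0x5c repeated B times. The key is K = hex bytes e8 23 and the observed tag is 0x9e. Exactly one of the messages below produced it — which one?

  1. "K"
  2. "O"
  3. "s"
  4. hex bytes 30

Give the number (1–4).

4

Key hex bytes e8 23 is 2 bytes ≤ B = 6; zero-pad to 6 bytes: K' = e8 23 00 00 00 00.
K' ⊕ ipad = de 15 36 36 36 36; K' ⊕ opad = b4 7f 5c 5c 5c 5c.
m1: inner = H(de 15 36 36 36 36 4b) = 16; tag = H(b4 7f 5c 5c 5c 5c 16) = b9
m2: inner = H(de 15 36 36 36 36 4f) = 1a; tag = H(b4 7f 5c 5c 5c 5c 1a) = bd
m3: inner = H(de 15 36 36 36 36 73) = 3e; tag = H(b4 7f 5c 5c 5c 5c 3e) = e1
m4: inner = H(de 15 36 36 36 36 30) = fb; tag = H(b4 7f 5c 5c 5c 5c fb) = 9e ← matches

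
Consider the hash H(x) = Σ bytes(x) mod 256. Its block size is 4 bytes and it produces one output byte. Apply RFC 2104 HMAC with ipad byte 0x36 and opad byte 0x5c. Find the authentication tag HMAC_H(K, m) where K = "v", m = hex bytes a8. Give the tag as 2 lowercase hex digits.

c8

Key "v" = 76 is 1 byte ≤ B = 4; zero-pad to 4 bytes: K' = 76 00 00 00.
K' ⊕ ipad = 40 36 36 36.  K' ⊕ opad = 2a 5c 5c 5c.
Inner input = (K'⊕ipad) ∥ m = 40 36 36 36 ∥ a8.
Inner hash: sum = 64+54+54+54+168 = 394; mod 256 = 138 → 8a.
Outer input = (K'⊕opad) ∥ inner = 2a 5c 5c 5c ∥ 8a.
Outer hash (tag): sum = 42+92+92+92+138 = 456; mod 256 = 200 → c8.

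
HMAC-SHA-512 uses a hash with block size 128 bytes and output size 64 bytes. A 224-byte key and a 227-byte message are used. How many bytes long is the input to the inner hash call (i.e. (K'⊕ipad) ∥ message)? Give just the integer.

355

Key is 224 > 128 bytes, so it is hashed to 64 bytes then zero-padded to 128: |K'| = 128.
Inner input = (K'⊕ipad) ∥ m → 128 + 227 = 355 bytes.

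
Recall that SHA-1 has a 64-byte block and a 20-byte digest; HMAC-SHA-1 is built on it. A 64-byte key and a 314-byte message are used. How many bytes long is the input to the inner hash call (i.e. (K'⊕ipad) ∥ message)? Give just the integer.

378

Key is 64 ≤ 64 bytes, zero-padded: |K'| = 64.
Inner input = (K'⊕ipad) ∥ m → 64 + 314 = 378 bytes.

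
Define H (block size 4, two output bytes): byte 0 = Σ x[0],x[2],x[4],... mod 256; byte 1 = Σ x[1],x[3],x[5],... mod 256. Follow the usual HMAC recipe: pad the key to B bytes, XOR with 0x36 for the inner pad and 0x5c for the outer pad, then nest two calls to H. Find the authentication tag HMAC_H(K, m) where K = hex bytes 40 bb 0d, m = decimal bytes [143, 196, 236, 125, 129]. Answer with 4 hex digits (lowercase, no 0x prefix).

1a47

Key hex bytes 40 bb 0d is 3 bytes ≤ B = 4; zero-pad to 4 bytes: K' = 40 bb 0d 00.
K' ⊕ ipad = 76 8d 3b 36.  K' ⊕ opad = 1c e7 51 5c.
Inner input = (K'⊕ipad) ∥ m = 76 8d 3b 36 ∥ 8f c4 ec 7d 81.
Inner hash: even-index sum = 685 mod 256 = 173; odd-index sum = 516 mod 256 = 4 → ad 04.
Outer input = (K'⊕opad) ∥ inner = 1c e7 51 5c ∥ ad 04.
Outer hash (tag): even-index sum = 282 mod 256 = 26; odd-index sum = 327 mod 256 = 71 → 1a 47.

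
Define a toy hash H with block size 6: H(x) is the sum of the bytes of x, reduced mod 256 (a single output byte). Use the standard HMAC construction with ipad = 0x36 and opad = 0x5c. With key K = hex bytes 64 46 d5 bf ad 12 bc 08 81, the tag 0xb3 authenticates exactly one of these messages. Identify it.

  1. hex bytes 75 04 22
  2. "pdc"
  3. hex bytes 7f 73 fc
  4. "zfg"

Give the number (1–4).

Key hex bytes 64 46 d5 bf ad 12 bc 08 81 is 9 bytes > B = 6, so hash it first: H(key) = 42, then zero-pad to 6 bytes: K' = 42 00 00 00 00 00.
K' ⊕ ipad = 74 36 36 36 36 36; K' ⊕ opad = 1e 5c 5c 5c 5c 5c.
m1: inner = H(74 36 36 36 36 36 75 04 22) = 1d; tag = H(1e 5c 5c 5c 5c 5c 1d) = 07
m2: inner = H(74 36 36 36 36 36 70 64 63) = b9; tag = H(1e 5c 5c 5c 5c 5c b9) = a3
m3: inner = H(74 36 36 36 36 36 7f 73 fc) = 70; tag = H(1e 5c 5c 5c 5c 5c 70) = 5a
m4: inner = H(74 36 36 36 36 36 7a 66 67) = c9; tag = H(1e 5c 5c 5c 5c 5c c9) = b3 ← matches

4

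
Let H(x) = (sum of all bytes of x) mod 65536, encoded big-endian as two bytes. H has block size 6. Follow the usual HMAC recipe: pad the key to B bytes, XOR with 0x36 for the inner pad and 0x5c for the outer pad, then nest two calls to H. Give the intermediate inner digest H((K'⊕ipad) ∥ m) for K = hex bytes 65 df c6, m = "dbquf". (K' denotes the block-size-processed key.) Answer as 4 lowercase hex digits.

Key hex bytes 65 df c6 is 3 bytes ≤ B = 6; zero-pad to 6 bytes: K' = 65 df c6 00 00 00.
K' ⊕ ipad = 53 e9 f0 36 36 36.
Inner input = 53 e9 f0 36 36 36 ∥ 64 62 71 75 66.
Inner hash: sum = 83+233+240+54+54+54+100+98+113+117+102 = 1248 → 04 e0.

04e0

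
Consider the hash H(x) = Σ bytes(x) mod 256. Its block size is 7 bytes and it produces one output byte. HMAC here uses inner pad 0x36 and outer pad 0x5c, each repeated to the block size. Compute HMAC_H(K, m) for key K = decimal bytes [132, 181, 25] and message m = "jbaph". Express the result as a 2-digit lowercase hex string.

b7

Key decimal bytes [132, 181, 25] = 84 b5 19 is 3 bytes ≤ B = 7; zero-pad to 7 bytes: K' = 84 b5 19 00 00 00 00.
K' ⊕ ipad = b2 83 2f 36 36 36 36.  K' ⊕ opad = d8 e9 45 5c 5c 5c 5c.
Inner input = (K'⊕ipad) ∥ m = b2 83 2f 36 36 36 36 ∥ 6a 62 61 70 68.
Inner hash: sum = 178+131+47+54+54+54+54+106+98+97+112+104 = 1089; mod 256 = 65 → 41.
Outer input = (K'⊕opad) ∥ inner = d8 e9 45 5c 5c 5c 5c ∥ 41.
Outer hash (tag): sum = 216+233+69+92+92+92+92+65 = 951; mod 256 = 183 → b7.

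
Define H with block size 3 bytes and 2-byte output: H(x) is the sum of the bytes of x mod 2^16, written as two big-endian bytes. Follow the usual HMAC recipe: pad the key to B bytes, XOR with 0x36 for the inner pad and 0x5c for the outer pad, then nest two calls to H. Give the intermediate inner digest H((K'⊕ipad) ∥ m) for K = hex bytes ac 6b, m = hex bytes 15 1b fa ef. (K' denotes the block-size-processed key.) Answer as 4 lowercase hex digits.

0346

Key hex bytes ac 6b is 2 bytes ≤ B = 3; zero-pad to 3 bytes: K' = ac 6b 00.
K' ⊕ ipad = 9a 5d 36.
Inner input = 9a 5d 36 ∥ 15 1b fa ef.
Inner hash: sum = 154+93+54+21+27+250+239 = 838 → 03 46.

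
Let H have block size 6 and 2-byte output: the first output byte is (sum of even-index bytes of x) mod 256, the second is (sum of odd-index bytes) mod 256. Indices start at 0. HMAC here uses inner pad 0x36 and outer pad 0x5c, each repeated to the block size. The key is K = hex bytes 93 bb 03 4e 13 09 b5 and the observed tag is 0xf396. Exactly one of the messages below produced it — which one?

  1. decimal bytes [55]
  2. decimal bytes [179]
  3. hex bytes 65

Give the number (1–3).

Key hex bytes 93 bb 03 4e 13 09 b5 is 7 bytes > B = 6, so hash it first: H(key) = 5e 12, then zero-pad to 6 bytes: K' = 5e 12 00 00 00 00.
K' ⊕ ipad = 68 24 36 36 36 36; K' ⊕ opad = 02 4e 5c 5c 5c 5c.
m1: inner = H(68 24 36 36 36 36 37) = 0b 90; tag = H(02 4e 5c 5c 5c 5c 0b 90) = c596
m2: inner = H(68 24 36 36 36 36 b3) = 87 90; tag = H(02 4e 5c 5c 5c 5c 87 90) = 4196
m3: inner = H(68 24 36 36 36 36 65) = 39 90; tag = H(02 4e 5c 5c 5c 5c 39 90) = f396 ← matches

3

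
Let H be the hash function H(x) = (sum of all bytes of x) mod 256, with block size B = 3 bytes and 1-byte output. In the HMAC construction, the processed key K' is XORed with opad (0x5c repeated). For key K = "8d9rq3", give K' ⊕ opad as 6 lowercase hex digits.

b75c5c

Key "8d9rq3" = 38 64 39 72 71 33 is 6 bytes > B = 3, so hash it first: H(key) = eb, then zero-pad to 3 bytes: K' = eb 00 00.
XOR each byte with 0x5c: eb⊕5c=b7, 00⊕5c=5c, 00⊕5c=5c.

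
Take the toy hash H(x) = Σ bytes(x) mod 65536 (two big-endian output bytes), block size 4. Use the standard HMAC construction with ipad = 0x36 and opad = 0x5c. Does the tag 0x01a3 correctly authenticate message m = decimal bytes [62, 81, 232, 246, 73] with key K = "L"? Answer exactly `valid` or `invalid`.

invalid

Key "L" = 4c is 1 byte ≤ B = 4; zero-pad to 4 bytes: K' = 4c 00 00 00.
K' ⊕ ipad = 7a 36 36 36; K' ⊕ opad = 10 5c 5c 5c.
Inner hash: sum = 122+54+54+54+62+81+232+246+73 = 978 → 03 d2.
Outer hash (recomputed tag): sum = 16+92+92+92+3+210 = 505 → 01 f9.
Recomputed tag = 01f9; claimed = 01a3 → mismatch.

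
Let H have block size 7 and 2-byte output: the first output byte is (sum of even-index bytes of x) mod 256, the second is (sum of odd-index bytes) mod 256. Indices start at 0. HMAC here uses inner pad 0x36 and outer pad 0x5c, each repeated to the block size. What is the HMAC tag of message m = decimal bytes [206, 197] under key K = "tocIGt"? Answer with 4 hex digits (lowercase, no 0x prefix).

Key "tocIGt" = 74 6f 63 49 47 74 is 6 bytes ≤ B = 7; zero-pad to 7 bytes: K' = 74 6f 63 49 47 74 00.
K' ⊕ ipad = 42 59 55 7f 71 42 36.  K' ⊕ opad = 28 33 3f 15 1b 28 5c.
Inner input = (K'⊕ipad) ∥ m = 42 59 55 7f 71 42 36 ∥ ce c5.
Inner hash: even-index sum = 515 mod 256 = 3; odd-index sum = 488 mod 256 = 232 → 03 e8.
Outer input = (K'⊕opad) ∥ inner = 28 33 3f 15 1b 28 5c ∥ 03 e8.
Outer hash (tag): even-index sum = 454 mod 256 = 198; odd-index sum = 115 mod 256 = 115 → c6 73.

c673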